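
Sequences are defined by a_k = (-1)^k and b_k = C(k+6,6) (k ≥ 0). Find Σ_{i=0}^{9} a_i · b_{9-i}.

3108

This is [x^9] in the product of the two ordinary generating functions.
Σ = 1·5005 − 1·3003 + 1·1716 − 1·924 + 1·462 − 1·210 + 1·84 − 1·28 + 1·7 − 1·1 = 3108.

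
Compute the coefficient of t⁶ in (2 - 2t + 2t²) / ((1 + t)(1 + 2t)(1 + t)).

848

The denominator gives the recurrence a_n = −4a_(n−1) − 5a_(n−2) − 2a_(n−3) for n ≥ 3; the numerator fixes a_0 = 2, a_1 = -10, a_2 = 32.
Iterating: 2, -10, 32, -82, 188, -406, 848, so a_6 = 848.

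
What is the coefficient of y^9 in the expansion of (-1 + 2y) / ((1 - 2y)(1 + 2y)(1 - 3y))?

-11605

Partial fractions give a closed form: a_n = (-2/5)·(-2)^n + (-3/5)·3^n.
At n = 9: a_9 = -11605.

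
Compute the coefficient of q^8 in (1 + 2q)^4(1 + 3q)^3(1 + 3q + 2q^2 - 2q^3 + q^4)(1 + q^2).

(1 + 2q)^4 has coefficients 1,8,24,32,16 for degrees 0…4.
(1 + 3q)^3 has coefficients 1,9,27,27,0,0,0,0,0 for degrees 0…8.
Multiplying by (1 + 3q + 2q^2 - 2q^3 + q^4) gives running coefficients 1,12,56,124,118,9,-27,27,0 for degrees 0…8.
Finally multiplying by (1 + q^2), the product of all factors after the first has coefficients 1,12,57,136,174,133,91,36,-27 for degrees 0…8.
[q^8] = 1·(-27) + 8·36 + 24·91 + 32·133 + 16·174 = 9485.

9485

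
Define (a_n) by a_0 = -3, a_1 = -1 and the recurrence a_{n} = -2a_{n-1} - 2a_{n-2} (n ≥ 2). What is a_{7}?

56

The ordinary generating function has denominator 1 + 2z + 2z^2.
Iterating the recurrence: a_0,…,a_{7} = -3, -1, 8, -14, 12, 4, -32, 56.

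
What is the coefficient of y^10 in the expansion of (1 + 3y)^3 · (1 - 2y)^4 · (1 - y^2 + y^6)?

160

(1 + 3y)^3 has coefficients 1,9,27,27 for degrees 0…3.
(1 - 2y)^4 has coefficients 1,-8,24,-32,16,0,0,0,0,0,0 for degrees 0…10.
Finally multiplying by (1 - y^2 + y^6), the product of all factors after the first has coefficients 1,-8,23,-24,-8,32,-15,-8,24,-32,16 for degrees 0…10.
[y^10] = 1·16 + 9·(-32) + 27·24 + 27·(-8) = 160.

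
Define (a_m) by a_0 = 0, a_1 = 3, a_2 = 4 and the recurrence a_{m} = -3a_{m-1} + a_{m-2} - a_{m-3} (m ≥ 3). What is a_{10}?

The ordinary generating function has denominator 1 + 3x - x^2 + x^3.
Iterating the recurrence: a_0,…,a_{10} = 0, 3, 4, -9, 28, -97, 328, -1109, 3752, -12693, 42940.

42940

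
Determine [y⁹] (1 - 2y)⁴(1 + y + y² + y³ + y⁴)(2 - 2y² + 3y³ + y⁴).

(1 - 2y)⁴ has coefficients 1,-8,24,-32,16 for degrees 0…4.
(1 + y + y² + y³ + y⁴) has coefficients 1,1,1,1,1,0,0,0,0,0 for degrees 0…9.
Finally multiplying by (2 - 2y² + 3y³ + y⁴), the product of all factors after the first has coefficients 2,2,0,3,4,2,2,4,1,0 for degrees 0…9.
[y⁹] = 1·0 − 8·1 + 24·4 − 32·2 + 16·2 = 56.

56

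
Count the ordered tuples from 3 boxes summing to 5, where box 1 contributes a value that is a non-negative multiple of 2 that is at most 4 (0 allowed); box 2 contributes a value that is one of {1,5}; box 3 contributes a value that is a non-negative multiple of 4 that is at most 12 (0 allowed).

3

The generating function for the choices is (1 + z² + z⁴)·(z + z⁵)·(1 + z⁴ + z⁸ + z¹²); the count is [z⁵].
(1 + z² + z⁴) has coefficients 1,0,1,0,1 for degrees 0…4.
(z + z⁵) has coefficients 0,1,0,0,0,1 for degrees 0…5.
Finally multiplying by (1 + z⁴ + z⁸ + z¹²), the product of all factors after the first has coefficients 0,1,0,0,0,2 for degrees 0…5.
[z⁵] = 1·2 + 1·0 + 1·1 = 3.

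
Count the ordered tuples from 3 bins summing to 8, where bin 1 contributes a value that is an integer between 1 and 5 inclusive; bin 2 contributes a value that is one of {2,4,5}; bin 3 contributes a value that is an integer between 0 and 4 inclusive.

11

The generating function for the choices is (q + q^2 + q^3 + q^4 + q^5)·(q^2 + q^4 + q^5)·(1 + q + q^2 + q^3 + q^4); the count is [q^8].
(q + q^2 + q^3 + q^4 + q^5) has coefficients 0,1,1,1,1,1 for degrees 0…5.
(q^2 + q^4 + q^5) has coefficients 0,0,1,0,1,1,0,0,0 for degrees 0…8.
Finally multiplying by (1 + q + q^2 + q^3 + q^4), the product of all factors after the first has coefficients 0,0,1,1,2,3,3,2,2 for degrees 0…8.
[q^8] = 1·2 + 1·3 + 1·3 + 1·2 + 1·1 = 11.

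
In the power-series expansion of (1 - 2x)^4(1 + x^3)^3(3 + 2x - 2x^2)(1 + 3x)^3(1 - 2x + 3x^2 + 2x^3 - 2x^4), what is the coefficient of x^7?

(1 - 2x)^4 has coefficients 1,-8,24,-32,16 for degrees 0…4.
(1 + x^3)^3 has coefficients 1,0,0,3,0,0,3,0 for degrees 0…7.
Multiplying by (3 + 2x - 2x^2) gives running coefficients 3,2,-2,9,6,-6,9,6 for degrees 0…7.
Multiplying by (1 + 3x)^3 gives running coefficients 3,29,97,126,87,237,360,87 for degrees 0…7.
Finally multiplying by (1 - 2x + 3x^2 + 2x^3 - 2x^4), the product of all factors after the first has coefficients 3,23,48,25,178,577,205,0 for degrees 0…7.
[x^7] = 1·0 − 8·205 + 24·577 − 32·178 + 16·25 = 6912.

6912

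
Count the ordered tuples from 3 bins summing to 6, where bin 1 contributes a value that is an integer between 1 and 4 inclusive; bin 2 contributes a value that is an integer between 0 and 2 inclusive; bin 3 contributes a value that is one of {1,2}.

5

The generating function for the choices is (y + y^2 + y^3 + y^4)·(1 + y + y^2)·(y + y^2); the count is [y^6].
(y + y^2 + y^3 + y^4) has coefficients 0,1,1,1,1 for degrees 0…4.
(1 + y + y^2) has coefficients 1,1,1,0,0,0,0 for degrees 0…6.
Finally multiplying by (y + y^2), the product of all factors after the first has coefficients 0,1,2,2,1,0,0 for degrees 0…6.
[y^6] = 1·0 + 1·1 + 1·2 + 1·2 = 5.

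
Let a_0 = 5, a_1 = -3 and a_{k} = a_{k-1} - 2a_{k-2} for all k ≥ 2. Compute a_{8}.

The ordinary generating function has denominator 1 - q + 2q^2.
Iterating the recurrence: a_0,…,a_{8} = 5, -3, -13, -7, 19, 33, -5, -71, -61.

-61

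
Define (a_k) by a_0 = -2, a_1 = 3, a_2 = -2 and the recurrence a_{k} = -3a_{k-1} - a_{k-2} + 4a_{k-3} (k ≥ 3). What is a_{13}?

37887

The ordinary generating function has denominator 1 + 3t + t^2 - 4t^3.
Iterating the recurrence: a_0,…,a_{13} = -2, 3, -2, -5, 29, -90, 221, -457, 790, -1029, 469, 2782, -12931, 37887.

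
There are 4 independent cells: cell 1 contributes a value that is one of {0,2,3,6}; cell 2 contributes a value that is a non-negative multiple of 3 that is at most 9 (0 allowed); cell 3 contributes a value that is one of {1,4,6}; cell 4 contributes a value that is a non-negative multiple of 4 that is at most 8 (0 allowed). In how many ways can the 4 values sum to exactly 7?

6

The generating function for the choices is (1 + q^2 + q^3 + q^6)·(1 + q^3 + q^6 + q^9)·(q + q^4 + q^6)·(1 + q^4 + q^8); the count is [q^7].
(1 + q^2 + q^3 + q^6) has coefficients 1,0,1,1,0,0,1 for degrees 0…6.
(1 + q^3 + q^6 + q^9) has coefficients 1,0,0,1,0,0,1,0 for degrees 0…7.
Multiplying by (q + q^4 + q^6) gives running coefficients 0,1,0,0,2,0,1,2 for degrees 0…7.
Finally multiplying by (1 + q^4 + q^8), the product of all factors after the first has coefficients 0,1,0,0,2,1,1,2 for degrees 0…7.
[q^7] = 1·2 + 1·1 + 1·2 + 1·1 = 6.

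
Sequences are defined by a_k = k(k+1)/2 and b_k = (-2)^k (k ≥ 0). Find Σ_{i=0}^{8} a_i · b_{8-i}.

This is [x^8] in the product of the two ordinary generating functions.
Σ = 0·256 + 1·(-128) + 3·64 + 6·(-32) + 10·16 + 15·(-8) + 21·4 + 28·(-2) + 36·1 = -24.

-24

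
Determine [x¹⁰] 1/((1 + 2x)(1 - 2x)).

Partial fractions give a closed form: a_n = (1/2)·(-2)^n + (1/2)·2^n.
At n = 10: a_10 = 1024.

1024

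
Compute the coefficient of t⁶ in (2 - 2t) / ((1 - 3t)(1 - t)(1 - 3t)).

10206

The denominator gives the recurrence a_n = 7a_(n−1) − 15a_(n−2) + 9a_(n−3) for n ≥ 3; the numerator fixes a_0 = 2, a_1 = 12, a_2 = 54.
Iterating: 2, 12, 54, 216, 810, 2916, 10206, so a_6 = 10206.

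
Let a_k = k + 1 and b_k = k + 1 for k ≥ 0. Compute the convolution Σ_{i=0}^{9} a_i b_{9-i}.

Write out a_i and b_{9-i} for i = 0,…,9 and sum the products.
Σ = 1·10 + 2·9 + 3·8 + 4·7 + 5·6 + 6·5 + 7·4 + 8·3 + 9·2 + 10·1 = 220.

220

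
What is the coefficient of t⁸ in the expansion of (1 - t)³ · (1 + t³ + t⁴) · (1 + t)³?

(1 - t)³ has coefficients 1,-3,3,-1 for degrees 0…3.
(1 + t³ + t⁴) has coefficients 1,0,0,1,1,0,0,0,0 for degrees 0…8.
Finally multiplying by (1 + t)³, the product of all factors after the first has coefficients 1,3,3,2,4,6,4,1,0 for degrees 0…8.
[t⁸] = 1·0 − 3·1 + 3·4 − 1·6 = 3.

3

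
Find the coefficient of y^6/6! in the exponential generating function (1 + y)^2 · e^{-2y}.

160

The EGF product rule gives c_6 = Σ_{k_1+k_2=6} C(6; k_1,k_2) · ∏ g_i(k_i), where (1+y)^2 gives the falling factorial (2)_k; e^{-2y} gives (-2)^k.
g_1(k) for k = 0…6: 1, 2, 2, 0, 0, 0, 0.
g_2(k) for k = 0…6: 1, -2, 4, -8, 16, -32, 64.
c_6 = Σ_k C(6,k)·g_1(k)·g_2(6−k) = 1·1·64 + 6·2·(-32) + 15·2·16 = 64 − 384 + 480 = 160.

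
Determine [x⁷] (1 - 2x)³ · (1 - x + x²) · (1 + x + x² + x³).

(1 - 2x)³ has coefficients 1,-6,12,-8 for degrees 0…3.
(1 - x + x²) has coefficients 1,-1,1,0,0,0,0,0 for degrees 0…7.
Finally multiplying by (1 + x + x² + x³), the product of all factors after the first has coefficients 1,0,1,1,0,1,0,0 for degrees 0…7.
[x⁷] = 1·0 − 6·0 + 12·1 − 8·0 = 12.

12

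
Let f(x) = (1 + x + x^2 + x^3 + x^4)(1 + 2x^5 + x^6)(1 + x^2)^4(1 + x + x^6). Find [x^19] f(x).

33

(1 + x + x^2 + x^3 + x^4) has coefficients 1,1,1,1,1 for degrees 0…4.
(1 + 2x^5 + x^6) has coefficients 1,0,0,0,0,2,1,0,0,0,0,0,0,0,0,0,0,0,0,0 for degrees 0…19.
Multiplying by (1 + x^2)^4 gives running coefficients 1,0,4,0,6,2,5,8,5,12,6,8,4,2,1,0,0,0,0,0 for degrees 0…19.
Finally multiplying by (1 + x + x^6), the product of all factors after the first has coefficients 1,1,4,4,6,8,8,13,17,17,24,16,17,14,8,13,6,8,4,2 for degrees 0…19.
[x^19] = 1·2 + 1·4 + 1·8 + 1·6 + 1·13 = 33.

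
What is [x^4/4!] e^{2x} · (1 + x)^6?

The EGF product rule gives c_4 = Σ_{k_1+k_2=4} C(4; k_1,k_2) · ∏ g_i(k_i), where e^{2x} gives (2)^k; (1+x)^6 gives the falling factorial (6)_k.
g_1(k) for k = 0…4: 1, 2, 4, 8, 16.
g_2(k) for k = 0…4: 1, 6, 30, 120, 360.
c_4 = Σ_k C(4,k)·g_1(k)·g_2(4−k) = 1·1·360 + 4·2·120 + 6·4·30 + 4·8·6 + 1·16·1 = 360 + 960 + 720 + 192 + 16 = 2248.

2248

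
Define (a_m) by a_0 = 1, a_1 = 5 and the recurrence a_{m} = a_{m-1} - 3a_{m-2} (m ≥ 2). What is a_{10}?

377

The ordinary generating function has denominator 1 - x + 3x^2.
Iterating the recurrence: a_0,…,a_{10} = 1, 5, 2, -13, -19, 20, 77, 17, -214, -265, 377.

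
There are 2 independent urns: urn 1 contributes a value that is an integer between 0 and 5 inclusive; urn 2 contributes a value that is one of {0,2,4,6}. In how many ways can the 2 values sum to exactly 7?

3

The generating function for the choices is (1 + z + z^2 + z^3 + z^4 + z^5)·(1 + z^2 + z^4 + z^6); the count is [z^7].
(1 + z + z^2 + z^3 + z^4 + z^5) has coefficients 1,1,1,1,1,1 for degrees 0…5.
(1 + z^2 + z^4 + z^6) has coefficients 1,0,1,0,1,0,1,0 for degrees 0…7.
[z^7] = 1·0 + 1·1 + 1·0 + 1·1 + 1·0 + 1·1 = 3.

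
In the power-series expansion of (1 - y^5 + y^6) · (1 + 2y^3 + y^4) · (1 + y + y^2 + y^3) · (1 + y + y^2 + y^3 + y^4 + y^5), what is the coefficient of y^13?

(1 - y^5 + y^6) has coefficients 1,0,0,0,0,-1,1 for degrees 0…6.
(1 + 2y^3 + y^4) has coefficients 1,0,0,2,1,0,0,0,0,0,0,0,0,0 for degrees 0…13.
Multiplying by (1 + y + y^2 + y^3) gives running coefficients 1,1,1,3,3,3,3,1,0,0,0,0,0,0 for degrees 0…13.
Finally multiplying by (1 + y + y^2 + y^3 + y^4 + y^5), the product of all factors after the first has coefficients 1,2,3,6,9,12,14,14,13,10,7,4,1,0 for degrees 0…13.
[y^13] = 1·0 − 1·13 + 1·14 = 1.

1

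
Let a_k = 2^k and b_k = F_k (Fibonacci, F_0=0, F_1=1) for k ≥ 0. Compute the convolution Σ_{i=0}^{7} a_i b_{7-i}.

201

Write out a_i and b_{7-i} for i = 0,…,7 and sum the products.
Σ = 1·13 + 2·8 + 4·5 + 8·3 + 16·2 + 32·1 + 64·1 + 128·0 = 201.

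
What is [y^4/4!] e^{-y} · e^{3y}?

16

The EGF product rule gives c_4 = Σ_{k_1+k_2=4} C(4; k_1,k_2) · ∏ g_i(k_i), where e^{-y} gives (-1)^k; e^{3y} gives (3)^k.
g_1(k) for k = 0…4: 1, -1, 1, -1, 1.
g_2(k) for k = 0…4: 1, 3, 9, 27, 81.
c_4 = Σ_k C(4,k)·g_1(k)·g_2(4−k) = 1·1·81 + 4·(-1)·27 + 6·1·9 + 4·(-1)·3 + 1·1·1 = 81 − 108 + 54 − 12 + 1 = 16.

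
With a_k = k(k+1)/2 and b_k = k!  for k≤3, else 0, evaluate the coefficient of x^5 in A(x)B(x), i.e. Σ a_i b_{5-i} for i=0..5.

Write out a_i and b_{5-i} for i = 0,…,5 and sum the products.
Σ = 0·0 + 1·0 + 3·6 + 6·2 + 10·1 + 15·1 = 55.

55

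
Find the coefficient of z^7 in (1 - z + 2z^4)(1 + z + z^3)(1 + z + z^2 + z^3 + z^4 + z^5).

(1 - z + 2z^4) has coefficients 1,-1,0,0,2 for degrees 0…4.
(1 + z + z^3) has coefficients 1,1,0,1,0,0,0,0 for degrees 0…7.
Finally multiplying by (1 + z + z^2 + z^3 + z^4 + z^5), the product of all factors after the first has coefficients 1,2,2,3,3,3,2,1 for degrees 0…7.
[z^7] = 1·1 − 1·2 + 2·3 = 5.

5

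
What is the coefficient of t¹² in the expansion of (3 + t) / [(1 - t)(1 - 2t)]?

28668

The denominator gives the recurrence a_n = 3a_(n−1) − 2a_(n−2) for n ≥ 3; the numerator fixes a_0 = 3, a_1 = 10, a_2 = 24.
Iterating: 3, 10, 24, 52, 108, 220, 444, 892, 1788, 3580, 7164, 14332, 28668, so a_12 = 28668.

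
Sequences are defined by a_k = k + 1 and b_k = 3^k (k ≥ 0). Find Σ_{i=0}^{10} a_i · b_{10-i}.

Write out a_i and b_{10-i} for i = 0,…,10 and sum the products.
Σ = 1·59049 + 2·19683 + 3·6561 + 4·2187 + 5·729 + 6·243 + 7·81 + 8·27 + 9·9 + 10·3 + 11·1 = 132854.

132854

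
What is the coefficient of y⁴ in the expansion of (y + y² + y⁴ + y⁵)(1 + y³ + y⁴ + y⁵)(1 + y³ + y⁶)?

(y + y² + y⁴ + y⁵) has coefficients 0,1,1,0,1 for degrees 0…4.
(1 + y³ + y⁴ + y⁵) has coefficients 1,0,0,1,1 for degrees 0…4.
Finally multiplying by (1 + y³ + y⁶), the product of all factors after the first has coefficients 1,0,0,2,1 for degrees 0…4.
[y⁴] = 1·2 + 1·0 + 1·1 = 3.

3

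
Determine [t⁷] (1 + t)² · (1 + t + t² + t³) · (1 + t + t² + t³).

(1 + t)² has coefficients 1,2,1 for degrees 0…2.
(1 + t + t² + t³) has coefficients 1,1,1,1,0,0,0,0 for degrees 0…7.
Finally multiplying by (1 + t + t² + t³), the product of all factors after the first has coefficients 1,2,3,4,3,2,1,0 for degrees 0…7.
[t⁷] = 1·0 + 2·1 + 1·2 = 4.

4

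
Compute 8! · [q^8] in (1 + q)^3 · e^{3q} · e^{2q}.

The EGF product rule gives c_8 = Σ_{k_1+k_2+k_3=8} C(8; k_1,k_2,k_3) · ∏ g_i(k_i), where (1+q)^3 gives the falling factorial (3)_k; e^{3q} gives (3)^k; e^{2q} gives (2)^k.
g_1(k) for k = 0…8: 1, 3, 6, 6, 0, 0, 0, 0, 0.
g_2(k) for k = 0…8: 1, 3, 9, 27, 81, 243, 729, 2187, 6561.
g_3(k) for k = 0…8: 1, 2, 4, 8, 16, 32, 64, 128, 256.
First combine the last two factors: h(k) = Σ_j C(k,j)·g_2(j)·g_3(k−j) for k = 0…8: 1, 5, 25, 125, 625, 3125, 15625, 78125, 390625.
c_8 = Σ_k C(8,k)·g_1(k)·h(8−k) = 1·1·390625 + 8·3·78125 + 28·6·15625 + 56·6·3125 = 390625 + 1875000 + 2625000 + 1050000 = 5940625.

5940625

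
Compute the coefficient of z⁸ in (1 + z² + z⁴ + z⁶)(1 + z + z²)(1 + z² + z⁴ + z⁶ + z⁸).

8

(1 + z² + z⁴ + z⁶) has coefficients 1,0,1,0,1,0,1 for degrees 0…6.
(1 + z + z²) has coefficients 1,1,1,0,0,0,0,0,0 for degrees 0…8.
Finally multiplying by (1 + z² + z⁴ + z⁶ + z⁸), the product of all factors after the first has coefficients 1,1,2,1,2,1,2,1,2 for degrees 0…8.
[z⁸] = 1·2 + 1·2 + 1·2 + 1·2 = 8.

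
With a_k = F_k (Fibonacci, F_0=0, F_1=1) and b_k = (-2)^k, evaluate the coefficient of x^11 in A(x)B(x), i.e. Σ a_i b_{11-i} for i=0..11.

This is [x^11] in the product of the two ordinary generating functions.
Σ = 0·(-2048) + 1·1024 + 1·(-512) + 2·256 + 3·(-128) + 5·64 + 8·(-32) + 13·16 + 21·(-8) + 34·4 + 55·(-2) + 89·1 = 859.

859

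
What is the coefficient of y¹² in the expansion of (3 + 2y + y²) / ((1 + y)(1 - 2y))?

The denominator gives the recurrence a_n = a_(n−1) + 2a_(n−2) for n ≥ 3; the numerator fixes a_0 = 3, a_1 = 5, a_2 = 12.
Iterating: 3, 5, 12, 22, 46, 90, 182, 362, 726, 1450, 2902, 5802, 11606, so a_12 = 11606.

11606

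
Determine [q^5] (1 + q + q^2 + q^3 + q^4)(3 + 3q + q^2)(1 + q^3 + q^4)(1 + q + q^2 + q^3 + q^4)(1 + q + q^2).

124

(1 + q + q^2 + q^3 + q^4) has coefficients 1,1,1,1,1 for degrees 0…4.
(3 + 3q + q^2) has coefficients 3,3,1,0,0,0 for degrees 0…5.
Multiplying by (1 + q^3 + q^4) gives running coefficients 3,3,1,3,6,4 for degrees 0…5.
Multiplying by (1 + q + q^2 + q^3 + q^4) gives running coefficients 3,6,7,10,16,17 for degrees 0…5.
Finally multiplying by (1 + q + q^2), the product of all factors after the first has coefficients 3,9,16,23,33,43 for degrees 0…5.
[q^5] = 1·43 + 1·33 + 1·23 + 1·16 + 1·9 = 124.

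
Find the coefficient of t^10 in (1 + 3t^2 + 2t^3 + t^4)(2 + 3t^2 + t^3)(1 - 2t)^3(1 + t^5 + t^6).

(1 + 3t^2 + 2t^3 + t^4) has coefficients 1,0,3,2,1 for degrees 0…4.
(2 + 3t^2 + t^3) has coefficients 2,0,3,1,0,0,0,0,0,0,0 for degrees 0…10.
Multiplying by (1 - 2t)^3 gives running coefficients 2,-12,27,-33,30,-12,-8,0,0,0,0 for degrees 0…10.
Finally multiplying by (1 + t^5 + t^6), the product of all factors after the first has coefficients 2,-12,27,-33,30,-10,-18,15,-6,-3,18 for degrees 0…10.
[t^10] = 1·18 + 3·(-6) + 2·15 + 1·(-18) = 12.

12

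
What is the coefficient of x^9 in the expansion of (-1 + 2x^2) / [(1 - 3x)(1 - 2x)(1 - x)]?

Partial fractions give a closed form: a_n = (-7/2)·3^n + (2)·2^n + (1/2)·1^n.
At n = 9: a_9 = -67866.

-67866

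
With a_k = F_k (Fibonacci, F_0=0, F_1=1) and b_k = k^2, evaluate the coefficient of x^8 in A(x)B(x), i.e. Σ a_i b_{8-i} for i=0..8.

This is [x^8] in the product of the two ordinary generating functions.
Σ = 0·64 + 1·49 + 1·36 + 2·25 + 3·16 + 5·9 + 8·4 + 13·1 + 21·0 = 273.

273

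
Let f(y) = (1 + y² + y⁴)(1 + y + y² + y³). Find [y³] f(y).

(1 + y² + y⁴) has coefficients 1,0,1,0 for degrees 0…3.
(1 + y + y² + y³) has coefficients 1,1,1,1 for degrees 0…3.
[y³] = 1·1 + 1·1 = 2.

2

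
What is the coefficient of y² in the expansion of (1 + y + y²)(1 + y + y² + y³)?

(1 + y + y²) has coefficients 1,1,1 for degrees 0…2.
(1 + y + y² + y³) has coefficients 1,1,1 for degrees 0…2.
[y²] = 1·1 + 1·1 + 1·1 = 3.

3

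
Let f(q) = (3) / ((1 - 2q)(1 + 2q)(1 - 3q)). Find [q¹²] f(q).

Partial fractions give a closed form: a_n = (-3)·2^n + (3/5)·(-2)^n + (27/5)·3^n.
At n = 12: a_12 = 2859951.

2859951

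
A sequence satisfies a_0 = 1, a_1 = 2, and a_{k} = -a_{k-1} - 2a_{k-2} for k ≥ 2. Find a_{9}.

The ordinary generating function has denominator 1 + x + 2x^2.
Iterating the recurrence: a_0,…,a_{9} = 1, 2, -4, 0, 8, -8, -8, 24, -8, -40.

-40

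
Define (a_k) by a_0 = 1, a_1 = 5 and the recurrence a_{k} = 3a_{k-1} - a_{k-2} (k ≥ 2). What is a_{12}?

The ordinary generating function has denominator 1 - 3q + q^2.
Iterating the recurrence: a_0,…,a_{12} = 1, 5, 14, 37, 97, 254, 665, 1741, 4558, 11933, 31241, 81790, 214129.

214129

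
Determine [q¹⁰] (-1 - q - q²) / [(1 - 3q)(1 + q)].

The denominator gives the recurrence a_n = 2a_(n−1) + 3a_(n−2) for n ≥ 3; the numerator fixes a_0 = -1, a_1 = -3, a_2 = -10.
Iterating: -1, -3, -10, -29, -88, -263, -790, -2369, -7108, -21323, -63970, so a_10 = -63970.

-63970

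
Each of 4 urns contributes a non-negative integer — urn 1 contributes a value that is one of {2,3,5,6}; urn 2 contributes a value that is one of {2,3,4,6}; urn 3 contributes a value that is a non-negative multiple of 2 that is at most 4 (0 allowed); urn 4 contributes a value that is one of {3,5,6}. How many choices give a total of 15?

The generating function for the choices is (q^2 + q^3 + q^5 + q^6)·(q^2 + q^3 + q^4 + q^6)·(1 + q^2 + q^4)·(q^3 + q^5 + q^6); the count is [q^15].
(q^2 + q^3 + q^5 + q^6) has coefficients 0,0,1,1,0,1,1 for degrees 0…6.
(q^2 + q^3 + q^4 + q^6) has coefficients 0,0,1,1,1,0,1,0,0,0,0,0,0,0,0,0 for degrees 0…15.
Multiplying by (1 + q^2 + q^4) gives running coefficients 0,0,1,1,2,1,3,1,2,0,1,0,0,0,0,0 for degrees 0…15.
Finally multiplying by (q^3 + q^5 + q^6), the product of all factors after the first has coefficients 0,0,0,0,0,1,1,3,3,6,4,6,4,4,2,1 for degrees 0…15.
[q^15] = 1·4 + 1·4 + 1·4 + 1·6 = 18.

18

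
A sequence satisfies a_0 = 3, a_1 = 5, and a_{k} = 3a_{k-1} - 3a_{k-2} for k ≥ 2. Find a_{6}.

-81

The ordinary generating function has denominator 1 - 3q + 3q^2.
Iterating the recurrence: a_0,…,a_{6} = 3, 5, 6, 3, -9, -36, -81.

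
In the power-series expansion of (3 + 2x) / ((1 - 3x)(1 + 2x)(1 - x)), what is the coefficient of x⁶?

Partial fractions give a closed form: a_n = (33/10)·3^n + (8/15)·(-2)^n + (-5/6)·1^n.
At n = 6: a_6 = 2439.

2439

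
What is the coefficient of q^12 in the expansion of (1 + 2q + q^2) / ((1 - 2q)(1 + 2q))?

The denominator gives the recurrence a_n = 4a_(n−2) for n ≥ 3; the numerator fixes a_0 = 1, a_1 = 2, a_2 = 5.
Iterating: 1, 2, 5, 8, 20, 32, 80, 128, 320, 512, 1280, 2048, 5120, so a_12 = 5120.

5120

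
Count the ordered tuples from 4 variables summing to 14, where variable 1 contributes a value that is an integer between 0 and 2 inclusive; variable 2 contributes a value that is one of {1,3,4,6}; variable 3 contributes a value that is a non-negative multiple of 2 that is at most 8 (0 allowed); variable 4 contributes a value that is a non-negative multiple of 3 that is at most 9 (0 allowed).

The generating function for the choices is (1 + x + x²)·(x + x³ + x⁴ + x⁶)·(1 + x² + x⁴ + x⁶ + x⁸)·(1 + x³ + x⁶ + x⁹); the count is [x¹⁴].
(1 + x + x²) has coefficients 1,1,1 for degrees 0…2.
(x + x³ + x⁴ + x⁶) has coefficients 0,1,0,1,1,0,1,0,0,0,0,0,0,0,0 for degrees 0…14.
Multiplying by (1 + x² + x⁴ + x⁶ + x⁸) gives running coefficients 0,1,0,2,1,2,2,2,2,2,2,1,2,0,1 for degrees 0…14.
Finally multiplying by (1 + x³ + x⁶ + x⁹), the product of all factors after the first has coefficients 0,1,0,2,2,2,4,4,4,6,6,5,8,5,6 for degrees 0…14.
[x¹⁴] = 1·6 + 1·5 + 1·8 = 19.

19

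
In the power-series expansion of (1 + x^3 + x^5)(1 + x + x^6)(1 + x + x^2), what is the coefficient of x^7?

(1 + x^3 + x^5) has coefficients 1,0,0,1,0,1 for degrees 0…5.
(1 + x + x^6) has coefficients 1,1,0,0,0,0,1,0 for degrees 0…7.
Finally multiplying by (1 + x + x^2), the product of all factors after the first has coefficients 1,2,2,1,0,0,1,1 for degrees 0…7.
[x^7] = 1·1 + 1·0 + 1·2 = 3.

3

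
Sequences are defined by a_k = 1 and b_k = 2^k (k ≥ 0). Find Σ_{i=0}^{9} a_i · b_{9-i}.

1023

This is [x^9] in the product of the two ordinary generating functions.
Σ = 1·512 + 1·256 + 1·128 + 1·64 + 1·32 + 1·16 + 1·8 + 1·4 + 1·2 + 1·1 = 1023.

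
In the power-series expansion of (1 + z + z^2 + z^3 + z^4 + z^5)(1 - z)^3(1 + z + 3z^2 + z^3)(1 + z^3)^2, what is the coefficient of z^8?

(1 + z + z^2 + z^3 + z^4 + z^5) has coefficients 1,1,1,1,1,1 for degrees 0…5.
(1 - z)^3 has coefficients 1,-3,3,-1,0,0,0,0,0 for degrees 0…8.
Multiplying by (1 + z + 3z^2 + z^3) gives running coefficients 1,-2,3,-6,5,0,-1,0,0 for degrees 0…8.
Finally multiplying by (1 + z^3)^2, the product of all factors after the first has coefficients 1,-2,3,-4,1,6,-12,8,3 for degrees 0…8.
[z^8] = 1·3 + 1·8 + 1·(-12) + 1·6 + 1·1 + 1·(-4) = 2.

2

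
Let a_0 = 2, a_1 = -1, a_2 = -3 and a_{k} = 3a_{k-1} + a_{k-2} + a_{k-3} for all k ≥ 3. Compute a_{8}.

The ordinary generating function has denominator 1 - 3t - t^2 - t^3.
Iterating the recurrence: a_0,…,a_{8} = 2, -1, -3, -8, -28, -95, -321, -1086, -3674.

-3674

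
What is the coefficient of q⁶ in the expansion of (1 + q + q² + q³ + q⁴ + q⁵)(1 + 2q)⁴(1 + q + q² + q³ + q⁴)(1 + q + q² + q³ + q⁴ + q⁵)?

959

(1 + q + q² + q³ + q⁴ + q⁵) has coefficients 1,1,1,1,1,1 for degrees 0…5.
(1 + 2q)⁴ has coefficients 1,8,24,32,16,0,0 for degrees 0…6.
Multiplying by (1 + q + q² + q³ + q⁴) gives running coefficients 1,9,33,65,81,80,72 for degrees 0…6.
Finally multiplying by (1 + q + q² + q³ + q⁴ + q⁵), the product of all factors after the first has coefficients 1,10,43,108,189,269,340 for degrees 0…6.
[q⁶] = 1·340 + 1·269 + 1·189 + 1·108 + 1·43 + 1·10 = 959.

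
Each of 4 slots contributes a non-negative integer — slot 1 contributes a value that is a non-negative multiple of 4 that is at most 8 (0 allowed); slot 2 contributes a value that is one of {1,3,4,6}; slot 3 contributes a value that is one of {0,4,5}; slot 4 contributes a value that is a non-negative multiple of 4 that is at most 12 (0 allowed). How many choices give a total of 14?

8

The generating function for the choices is (1 + t^4 + t^8)·(t + t^3 + t^4 + t^6)·(1 + t^4 + t^5)·(1 + t^4 + t^8 + t^12); the count is [t^14].
(1 + t^4 + t^8) has coefficients 1,0,0,0,1,0,0,0,1 for degrees 0…8.
(t + t^3 + t^4 + t^6) has coefficients 0,1,0,1,1,0,1,0,0,0,0,0,0,0,0 for degrees 0…14.
Multiplying by (1 + t^4 + t^5) gives running coefficients 0,1,0,1,1,1,2,1,2,1,1,1,0,0,0 for degrees 0…14.
Finally multiplying by (1 + t^4 + t^8 + t^12), the product of all factors after the first has coefficients 0,1,0,1,1,2,2,2,3,3,3,3,3,3,3 for degrees 0…14.
[t^14] = 1·3 + 1·3 + 1·2 = 8.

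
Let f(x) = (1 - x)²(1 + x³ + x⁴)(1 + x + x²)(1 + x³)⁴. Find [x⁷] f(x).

-2

(1 - x)² has coefficients 1,-2,1 for degrees 0…2.
(1 + x³ + x⁴) has coefficients 1,0,0,1,1,0,0,0 for degrees 0…7.
Multiplying by (1 + x + x²) gives running coefficients 1,1,1,1,2,2,1,0 for degrees 0…7.
Finally multiplying by (1 + x³)⁴, the product of all factors after the first has coefficients 1,1,1,5,6,6,11,14 for degrees 0…7.
[x⁷] = 1·14 − 2·11 + 1·6 = -2.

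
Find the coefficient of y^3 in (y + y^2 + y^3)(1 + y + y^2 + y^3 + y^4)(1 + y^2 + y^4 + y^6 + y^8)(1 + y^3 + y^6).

(y + y^2 + y^3) has coefficients 0,1,1,1 for degrees 0…3.
(1 + y + y^2 + y^3 + y^4) has coefficients 1,1,1,1 for degrees 0…3.
Multiplying by (1 + y^2 + y^4 + y^6 + y^8) gives running coefficients 1,1,2,2 for degrees 0…3.
Finally multiplying by (1 + y^3 + y^6), the product of all factors after the first has coefficients 1,1,2,3 for degrees 0…3.
[y^3] = 1·2 + 1·1 + 1·1 = 4.

4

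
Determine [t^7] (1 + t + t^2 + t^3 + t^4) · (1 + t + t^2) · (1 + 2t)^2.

12

(1 + t + t^2 + t^3 + t^4) has coefficients 1,1,1,1,1 for degrees 0…4.
(1 + t + t^2) has coefficients 1,1,1,0,0,0,0,0 for degrees 0…7.
Finally multiplying by (1 + 2t)^2, the product of all factors after the first has coefficients 1,5,9,8,4,0,0,0 for degrees 0…7.
[t^7] = 1·0 + 1·0 + 1·0 + 1·4 + 1·8 = 12.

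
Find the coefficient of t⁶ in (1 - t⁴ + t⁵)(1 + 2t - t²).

(1 - t⁴ + t⁵) has coefficients 1,0,0,0,-1,1 for degrees 0…5.
(1 + 2t - t²) has coefficients 1,2,-1,0,0,0,0 for degrees 0…6.
[t⁶] = 1·0 − 1·(-1) + 1·2 = 3.

3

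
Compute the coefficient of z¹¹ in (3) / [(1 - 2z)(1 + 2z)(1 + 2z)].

-36864

The denominator gives the recurrence a_n = −2a_(n−1) + 4a_(n−2) + 8a_(n−3) for n ≥ 3; the numerator fixes a_0 = 3, a_1 = -6, a_2 = 24.
Iterating: 3, -6, 24, -48, 144, -288, 768, -1536, 3840, -7680, 18432, -36864, so a_11 = -36864.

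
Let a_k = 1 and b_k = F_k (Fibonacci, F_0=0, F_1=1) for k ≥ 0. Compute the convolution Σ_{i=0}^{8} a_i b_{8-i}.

Write out a_i and b_{8-i} for i = 0,…,8 and sum the products.
Σ = 1·21 + 1·13 + 1·8 + 1·5 + 1·3 + 1·2 + 1·1 + 1·1 + 1·0 = 54.

54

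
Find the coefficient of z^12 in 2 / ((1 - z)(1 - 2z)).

16382

Partial fractions give a closed form: a_n = (-2)·1^n + (4)·2^n.
At n = 12: a_12 = 16382.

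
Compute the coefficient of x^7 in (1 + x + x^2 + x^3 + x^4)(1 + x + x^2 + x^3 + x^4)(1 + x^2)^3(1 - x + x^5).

(1 + x + x^2 + x^3 + x^4) has coefficients 1,1,1,1,1 for degrees 0…4.
(1 + x + x^2 + x^3 + x^4) has coefficients 1,1,1,1,1,0,0,0 for degrees 0…7.
Multiplying by (1 + x^2)^3 gives running coefficients 1,1,4,4,7,6,7,4 for degrees 0…7.
Finally multiplying by (1 - x + x^5), the product of all factors after the first has coefficients 1,0,3,0,3,0,2,1 for degrees 0…7.
[x^7] = 1·1 + 1·2 + 1·0 + 1·3 + 1·0 = 6.

6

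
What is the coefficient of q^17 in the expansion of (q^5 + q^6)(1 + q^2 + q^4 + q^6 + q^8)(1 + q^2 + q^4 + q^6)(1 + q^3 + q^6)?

10

(q^5 + q^6) has coefficients 0,0,0,0,0,1,1 for degrees 0…6.
(1 + q^2 + q^4 + q^6 + q^8) has coefficients 1,0,1,0,1,0,1,0,1,0,0,0,0,0,0,0,0,0 for degrees 0…17.
Multiplying by (1 + q^2 + q^4 + q^6) gives running coefficients 1,0,2,0,3,0,4,0,4,0,3,0,2,0,1,0,0,0 for degrees 0…17.
Finally multiplying by (1 + q^3 + q^6), the product of all factors after the first has coefficients 1,0,2,1,3,2,5,3,6,4,6,4,6,3,5,2,3,1 for degrees 0…17.
[q^17] = 1·6 + 1·4 = 10.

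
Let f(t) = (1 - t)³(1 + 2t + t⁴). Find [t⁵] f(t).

(1 - t)³ has coefficients 1,-3,3,-1 for degrees 0…3.
(1 + 2t + t⁴) has coefficients 1,2,0,0,1,0 for degrees 0…5.
[t⁵] = 1·0 − 3·1 + 3·0 − 1·0 = -3.

-3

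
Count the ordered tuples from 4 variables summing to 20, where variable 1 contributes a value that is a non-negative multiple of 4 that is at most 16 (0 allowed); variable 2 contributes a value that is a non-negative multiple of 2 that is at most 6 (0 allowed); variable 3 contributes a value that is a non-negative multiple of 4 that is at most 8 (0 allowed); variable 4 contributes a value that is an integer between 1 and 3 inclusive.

The generating function for the choices is (1 + x⁴ + x⁸ + x¹² + x¹⁶)·(1 + x² + x⁴ + x⁶)·(1 + x⁴ + x⁸)·(x + x² + x³); the count is [x²⁰].
(1 + x⁴ + x⁸ + x¹² + x¹⁶) has coefficients 1,0,0,0,1,0,0,0,1,0,0,0,1,0,0,0,1 for degrees 0…16.
(1 + x² + x⁴ + x⁶) has coefficients 1,0,1,0,1,0,1,0,0,0,0,0,0,0,0,0,0,0,0,0,0 for degrees 0…20.
Multiplying by (1 + x⁴ + x⁸) gives running coefficients 1,0,1,0,2,0,2,0,2,0,2,0,1,0,1,0,0,0,0,0,0 for degrees 0…20.
Finally multiplying by (x + x² + x³), the product of all factors after the first has coefficients 0,1,1,2,1,3,2,4,2,4,2,4,2,3,1,2,1,1,0,0,0 for degrees 0…20.
[x²⁰] = 1·0 + 1·1 + 1·2 + 1·2 + 1·1 = 6.

6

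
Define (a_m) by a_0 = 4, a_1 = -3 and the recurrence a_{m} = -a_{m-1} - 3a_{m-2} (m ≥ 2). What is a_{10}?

981

The ordinary generating function has denominator 1 + z + 3z^2.
Iterating the recurrence: a_0,…,a_{10} = 4, -3, -9, 18, 9, -63, 36, 153, -261, -198, 981.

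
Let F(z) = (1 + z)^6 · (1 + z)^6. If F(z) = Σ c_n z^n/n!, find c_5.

95040

The EGF product rule gives c_5 = Σ_{k_1+k_2=5} C(5; k_1,k_2) · ∏ g_i(k_i), where (1+z)^6 gives the falling factorial (6)_k; (1+z)^6 gives the falling factorial (6)_k.
g_1(k) for k = 0…5: 1, 6, 30, 120, 360, 720.
g_2(k) for k = 0…5: 1, 6, 30, 120, 360, 720.
c_5 = Σ_k C(5,k)·g_1(k)·g_2(5−k) = 1·1·720 + 5·6·360 + 10·30·120 + 10·120·30 + 5·360·6 + 1·720·1 = 720 + 10800 + 36000 + 36000 + 10800 + 720 = 95040.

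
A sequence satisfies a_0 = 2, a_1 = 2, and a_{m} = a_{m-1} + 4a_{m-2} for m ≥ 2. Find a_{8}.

The ordinary generating function has denominator 1 - z - 4z^2.
Iterating the recurrence: a_0,…,a_{8} = 2, 2, 10, 18, 58, 130, 362, 882, 2330.

2330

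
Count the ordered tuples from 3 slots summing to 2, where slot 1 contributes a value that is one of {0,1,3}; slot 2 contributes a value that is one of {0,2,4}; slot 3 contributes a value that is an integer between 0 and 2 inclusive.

3

The generating function for the choices is (1 + q + q^3)·(1 + q^2 + q^4)·(1 + q + q^2); the count is [q^2].
(1 + q + q^3) has coefficients 1,1,0 for degrees 0…2.
(1 + q^2 + q^4) has coefficients 1,0,1 for degrees 0…2.
Finally multiplying by (1 + q + q^2), the product of all factors after the first has coefficients 1,1,2 for degrees 0…2.
[q^2] = 1·2 + 1·1 = 3.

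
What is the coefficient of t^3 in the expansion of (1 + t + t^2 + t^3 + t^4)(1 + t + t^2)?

(1 + t + t^2 + t^3 + t^4) has coefficients 1,1,1,1 for degrees 0…3.
(1 + t + t^2) has coefficients 1,1,1,0 for degrees 0…3.
[t^3] = 1·0 + 1·1 + 1·1 + 1·1 = 3.

3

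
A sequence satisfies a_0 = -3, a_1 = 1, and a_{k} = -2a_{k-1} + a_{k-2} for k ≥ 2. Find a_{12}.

-31083

The ordinary generating function has denominator 1 + 2q - q^2.
Iterating the recurrence: a_0,…,a_{12} = -3, 1, -5, 11, -27, 65, -157, 379, -915, 2209, -5333, 12875, -31083.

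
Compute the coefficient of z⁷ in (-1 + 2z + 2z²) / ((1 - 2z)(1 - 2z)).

The denominator gives the recurrence a_n = 4a_(n−1) − 4a_(n−2) for n ≥ 3; the numerator fixes a_0 = -1, a_1 = -2, a_2 = -2.
Iterating: -1, -2, -2, 0, 8, 32, 96, 256, so a_7 = 256.

256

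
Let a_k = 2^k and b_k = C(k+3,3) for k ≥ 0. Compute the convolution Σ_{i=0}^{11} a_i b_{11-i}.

The convolution is the x^11 coefficient of A(x)B(x).
Σ = 1·364 + 2·286 + 4·220 + 8·165 + 16·120 + 32·84 + 64·56 + 128·35 + 256·20 + 512·10 + 1024·4 + 2048·1 = 32192.

32192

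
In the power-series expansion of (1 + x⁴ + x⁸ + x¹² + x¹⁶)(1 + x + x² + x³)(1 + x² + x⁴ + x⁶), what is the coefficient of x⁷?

(1 + x⁴ + x⁸ + x¹² + x¹⁶) has coefficients 1,0,0,0,1,0,0,0 for degrees 0…7.
(1 + x + x² + x³) has coefficients 1,1,1,1,0,0,0,0 for degrees 0…7.
Finally multiplying by (1 + x² + x⁴ + x⁶), the product of all factors after the first has coefficients 1,1,2,2,2,2,2,2 for degrees 0…7.
[x⁷] = 1·2 + 1·2 = 4.

4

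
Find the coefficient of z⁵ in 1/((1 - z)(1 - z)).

6

The denominator gives the recurrence a_n = 2a_(n−1) − a_(n−2) for n ≥ 2; the numerator fixes a_0 = 1, a_1 = 2.
Iterating: 1, 2, 3, 4, 5, 6, so a_5 = 6.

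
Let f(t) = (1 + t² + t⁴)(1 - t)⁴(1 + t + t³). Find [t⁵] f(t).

(1 + t² + t⁴) has coefficients 1,0,1,0,1 for degrees 0…4.
(1 - t)⁴ has coefficients 1,-4,6,-4,1,0 for degrees 0…5.
Finally multiplying by (1 + t + t³), the product of all factors after the first has coefficients 1,-3,2,3,-7,7 for degrees 0…5.
[t⁵] = 1·7 + 1·3 + 1·(-3) = 7.

7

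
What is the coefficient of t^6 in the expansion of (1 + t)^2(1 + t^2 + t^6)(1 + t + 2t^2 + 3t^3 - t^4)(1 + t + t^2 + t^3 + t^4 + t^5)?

48

(1 + t)^2 has coefficients 1,2,1 for degrees 0…2.
(1 + t^2 + t^6) has coefficients 1,0,1,0,0,0,1 for degrees 0…6.
Multiplying by (1 + t + 2t^2 + 3t^3 - t^4) gives running coefficients 1,1,3,4,1,3,0 for degrees 0…6.
Finally multiplying by (1 + t + t^2 + t^3 + t^4 + t^5), the product of all factors after the first has coefficients 1,2,5,9,10,13,12 for degrees 0…6.
[t^6] = 1·12 + 2·13 + 1·10 = 48.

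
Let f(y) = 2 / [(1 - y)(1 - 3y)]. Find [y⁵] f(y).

728

Partial fractions give a closed form: a_n = (-1)·1^n + (3)·3^n.
At n = 5: a_5 = 728.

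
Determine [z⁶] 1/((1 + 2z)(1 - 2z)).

64

Partial fractions give a closed form: a_n = (1/2)·(-2)^n + (1/2)·2^n.
At n = 6: a_6 = 64.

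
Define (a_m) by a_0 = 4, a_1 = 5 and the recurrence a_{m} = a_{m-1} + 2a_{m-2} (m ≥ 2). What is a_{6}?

193

The ordinary generating function has denominator 1 - x - 2x^2.
Iterating the recurrence: a_0,…,a_{6} = 4, 5, 13, 23, 49, 95, 193.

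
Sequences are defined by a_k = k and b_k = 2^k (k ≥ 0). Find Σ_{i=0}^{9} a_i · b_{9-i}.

Write out a_i and b_{9-i} for i = 0,…,9 and sum the products.
Σ = 0·512 + 1·256 + 2·128 + 3·64 + 4·32 + 5·16 + 6·8 + 7·4 + 8·2 + 9·1 = 1013.

1013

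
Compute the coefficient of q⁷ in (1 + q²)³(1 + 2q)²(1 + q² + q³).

(1 + q²)³ has coefficients 1,0,3,0,3,0,1 for degrees 0…6.
(1 + 2q)² has coefficients 1,4,4,0,0,0,0,0 for degrees 0…7.
Finally multiplying by (1 + q² + q³), the product of all factors after the first has coefficients 1,4,5,5,8,4,0,0 for degrees 0…7.
[q⁷] = 1·0 + 3·4 + 3·5 + 1·4 = 31.

31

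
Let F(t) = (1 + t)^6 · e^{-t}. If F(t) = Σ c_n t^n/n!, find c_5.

-151

The EGF product rule gives c_5 = Σ_{k_1+k_2=5} C(5; k_1,k_2) · ∏ g_i(k_i), where (1+t)^6 gives the falling factorial (6)_k; e^{-t} gives (-1)^k.
g_1(k) for k = 0…5: 1, 6, 30, 120, 360, 720.
g_2(k) for k = 0…5: 1, -1, 1, -1, 1, -1.
c_5 = Σ_k C(5,k)·g_1(k)·g_2(5−k) = 1·1·(-1) + 5·6·1 + 10·30·(-1) + 10·120·1 + 5·360·(-1) + 1·720·1 = −1 + 30 − 300 + 1200 − 1800 + 720 = -151.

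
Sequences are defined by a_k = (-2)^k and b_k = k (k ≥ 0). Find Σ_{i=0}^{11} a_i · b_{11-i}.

The convolution is the t^11 coefficient of A(t)B(t).
Σ = 1·11 − 2·10 + 4·9 − 8·8 + 16·7 − 32·6 + 64·5 − 128·4 + 256·3 − 512·2 + 1024·1 − 2048·0 = 459.

459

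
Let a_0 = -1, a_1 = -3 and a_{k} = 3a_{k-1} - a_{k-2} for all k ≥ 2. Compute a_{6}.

The ordinary generating function has denominator 1 - 3q + q^2.
Iterating the recurrence: a_0,…,a_{6} = -1, -3, -8, -21, -55, -144, -377.

-377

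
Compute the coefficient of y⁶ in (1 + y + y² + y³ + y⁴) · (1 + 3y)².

(1 + y + y² + y³ + y⁴) has coefficients 1,1,1,1,1 for degrees 0…4.
(1 + 3y)² has coefficients 1,6,9,0,0,0,0 for degrees 0…6.
[y⁶] = 1·0 + 1·0 + 1·0 + 1·0 + 1·9 = 9.

9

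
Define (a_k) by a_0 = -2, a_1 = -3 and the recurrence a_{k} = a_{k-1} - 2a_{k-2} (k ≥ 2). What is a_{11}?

The ordinary generating function has denominator 1 - x + 2x^2.
Iterating the recurrence: a_0,…,a_{11} = -2, -3, 1, 7, 5, -9, -19, -1, 37, 39, -35, -113.

-113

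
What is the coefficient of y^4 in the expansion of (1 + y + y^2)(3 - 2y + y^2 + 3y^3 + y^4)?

(1 + y + y^2) has coefficients 1,1,1 for degrees 0…2.
(3 - 2y + y^2 + 3y^3 + y^4) has coefficients 3,-2,1,3,1 for degrees 0…4.
[y^4] = 1·1 + 1·3 + 1·1 = 5.

5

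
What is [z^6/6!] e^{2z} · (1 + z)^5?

The EGF product rule gives c_6 = Σ_{k_1+k_2=6} C(6; k_1,k_2) · ∏ g_i(k_i), where e^{2z} gives (2)^k; (1+z)^5 gives the falling factorial (5)_k.
g_1(k) for k = 0…6: 1, 2, 4, 8, 16, 32, 64.
g_2(k) for k = 0…6: 1, 5, 20, 60, 120, 120, 0.
c_6 = Σ_k C(6,k)·g_1(k)·g_2(6−k) = 6·2·120 + 15·4·120 + 20·8·60 + 15·16·20 + 6·32·5 + 1·64·1 = 1440 + 7200 + 9600 + 4800 + 960 + 64 = 24064.

24064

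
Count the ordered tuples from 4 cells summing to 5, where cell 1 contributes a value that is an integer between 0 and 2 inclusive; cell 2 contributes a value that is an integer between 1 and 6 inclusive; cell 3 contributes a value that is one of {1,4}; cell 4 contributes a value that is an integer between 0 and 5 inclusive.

10

The generating function for the choices is (1 + q + q^2)·(q + q^2 + q^3 + q^4 + q^5 + q^6)·(q + q^4)·(1 + q + q^2 + q^3 + q^4 + q^5); the count is [q^5].
(1 + q + q^2) has coefficients 1,1,1 for degrees 0…2.
(q + q^2 + q^3 + q^4 + q^5 + q^6) has coefficients 0,1,1,1,1,1 for degrees 0…5.
Multiplying by (q + q^4) gives running coefficients 0,0,1,1,1,2 for degrees 0…5.
Finally multiplying by (1 + q + q^2 + q^3 + q^4 + q^5), the product of all factors after the first has coefficients 0,0,1,2,3,5 for degrees 0…5.
[q^5] = 1·5 + 1·3 + 1·2 = 10.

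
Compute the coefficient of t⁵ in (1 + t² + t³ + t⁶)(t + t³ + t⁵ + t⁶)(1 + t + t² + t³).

(1 + t² + t³ + t⁶) has coefficients 1,0,1,1,0,0 for degrees 0…5.
(t + t³ + t⁵ + t⁶) has coefficients 0,1,0,1,0,1 for degrees 0…5.
Finally multiplying by (1 + t + t² + t³), the product of all factors after the first has coefficients 0,1,1,2,2,2 for degrees 0…5.
[t⁵] = 1·2 + 1·2 + 1·1 = 5.

5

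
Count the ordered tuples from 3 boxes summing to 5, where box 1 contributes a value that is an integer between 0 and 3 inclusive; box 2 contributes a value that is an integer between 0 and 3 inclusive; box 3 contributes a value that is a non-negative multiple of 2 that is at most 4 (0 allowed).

The generating function for the choices is (1 + t + t² + t³)·(1 + t + t² + t³)·(1 + t² + t⁴); the count is [t⁵].
(1 + t + t² + t³) has coefficients 1,1,1,1 for degrees 0…3.
(1 + t + t² + t³) has coefficients 1,1,1,1,0,0 for degrees 0…5.
Finally multiplying by (1 + t² + t⁴), the product of all factors after the first has coefficients 1,1,2,2,2,2 for degrees 0…5.
[t⁵] = 1·2 + 1·2 + 1·2 + 1·2 = 8.

8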